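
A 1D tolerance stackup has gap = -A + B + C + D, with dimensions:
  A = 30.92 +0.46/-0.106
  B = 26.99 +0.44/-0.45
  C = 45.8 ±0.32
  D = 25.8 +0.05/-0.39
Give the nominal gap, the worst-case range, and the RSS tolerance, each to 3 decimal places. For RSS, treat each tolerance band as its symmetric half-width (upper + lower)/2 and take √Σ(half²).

nominal=67.670 wc=[66.050,68.586] rss=0.655

Stack each dimension's contribution:
  -A: nom -30.920 → Σnom=-30.920; wc +0.106/-0.460 → slack +0.106/-0.460; half-tol=0.283, Σhalf²=0.080089
  +B: nom +26.990 → Σnom=-3.930; wc +0.440/-0.450 → slack +0.546/-0.910; half-tol=0.445, Σhalf²=0.278114
  +C: nom +45.800 → Σnom=41.870; wc +0.320/-0.320 → slack +0.866/-1.230; half-tol=0.320, Σhalf²=0.380514
  +D: nom +25.800 → Σnom=67.670; wc +0.050/-0.390 → slack +0.916/-1.620; half-tol=0.220, Σhalf²=0.428914
Nominal = 67.670. Worst-case = [67.670 - 1.620, 67.670 + 0.916] = [66.050, 68.586]. RSS = √0.428914 = 0.655.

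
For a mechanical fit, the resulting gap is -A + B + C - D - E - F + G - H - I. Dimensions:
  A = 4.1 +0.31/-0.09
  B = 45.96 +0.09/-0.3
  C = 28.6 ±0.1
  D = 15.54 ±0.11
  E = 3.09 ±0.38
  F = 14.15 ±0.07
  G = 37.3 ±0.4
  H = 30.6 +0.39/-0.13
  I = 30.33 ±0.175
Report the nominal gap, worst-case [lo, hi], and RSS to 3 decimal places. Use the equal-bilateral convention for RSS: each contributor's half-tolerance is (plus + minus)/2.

Stack each dimension's contribution:
  -A: nom -4.100 → Σnom=-4.100; wc +0.090/-0.310 → slack +0.090/-0.310; half-tol=0.200, Σhalf²=0.040000
  +B: nom +45.960 → Σnom=41.860; wc +0.090/-0.300 → slack +0.180/-0.610; half-tol=0.195, Σhalf²=0.078025
  +C: nom +28.600 → Σnom=70.460; wc +0.100/-0.100 → slack +0.280/-0.710; half-tol=0.100, Σhalf²=0.088025
  -D: nom -15.540 → Σnom=54.920; wc +0.110/-0.110 → slack +0.390/-0.820; half-tol=0.110, Σhalf²=0.100125
  -E: nom -3.090 → Σnom=51.830; wc +0.380/-0.380 → slack +0.770/-1.200; half-tol=0.380, Σhalf²=0.244525
  -F: nom -14.150 → Σnom=37.680; wc +0.070/-0.070 → slack +0.840/-1.270; half-tol=0.070, Σhalf²=0.249425
  +G: nom +37.300 → Σnom=74.980; wc +0.400/-0.400 → slack +1.240/-1.670; half-tol=0.400, Σhalf²=0.409425
  -H: nom -30.600 → Σnom=44.380; wc +0.130/-0.390 → slack +1.370/-2.060; half-tol=0.260, Σhalf²=0.477025
  -I: nom -30.330 → Σnom=14.050; wc +0.175/-0.175 → slack +1.545/-2.235; half-tol=0.175, Σhalf²=0.507650
Nominal = 14.050. Worst-case = [14.050 - 2.235, 14.050 + 1.545] = [11.815, 15.595]. RSS = √0.507650 = 0.712.

nominal=14.050 wc=[11.815,15.595] rss=0.712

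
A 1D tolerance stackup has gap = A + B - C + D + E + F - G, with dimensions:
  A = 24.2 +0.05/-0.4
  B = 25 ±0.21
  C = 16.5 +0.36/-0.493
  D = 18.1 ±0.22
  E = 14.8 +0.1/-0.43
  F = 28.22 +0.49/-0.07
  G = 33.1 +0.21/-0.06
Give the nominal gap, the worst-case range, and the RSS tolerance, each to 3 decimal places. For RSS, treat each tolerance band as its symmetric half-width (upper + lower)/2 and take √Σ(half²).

Stack each dimension's contribution:
  +A: nom +24.200 → Σnom=24.200; wc +0.050/-0.400 → slack +0.050/-0.400; half-tol=0.225, Σhalf²=0.050625
  +B: nom +25.000 → Σnom=49.200; wc +0.210/-0.210 → slack +0.260/-0.610; half-tol=0.210, Σhalf²=0.094725
  -C: nom -16.500 → Σnom=32.700; wc +0.493/-0.360 → slack +0.753/-0.970; half-tol=0.426, Σhalf²=0.276627
  +D: nom +18.100 → Σnom=50.800; wc +0.220/-0.220 → slack +0.973/-1.190; half-tol=0.220, Σhalf²=0.325027
  +E: nom +14.800 → Σnom=65.600; wc +0.100/-0.430 → slack +1.073/-1.620; half-tol=0.265, Σhalf²=0.395252
  +F: nom +28.220 → Σnom=93.820; wc +0.490/-0.070 → slack +1.563/-1.690; half-tol=0.280, Σhalf²=0.473652
  -G: nom -33.100 → Σnom=60.720; wc +0.060/-0.210 → slack +1.623/-1.900; half-tol=0.135, Σhalf²=0.491877
Nominal = 60.720. Worst-case = [60.720 - 1.900, 60.720 + 1.623] = [58.820, 62.343]. RSS = √0.491877 = 0.701.

nominal=60.720 wc=[58.820,62.343] rss=0.701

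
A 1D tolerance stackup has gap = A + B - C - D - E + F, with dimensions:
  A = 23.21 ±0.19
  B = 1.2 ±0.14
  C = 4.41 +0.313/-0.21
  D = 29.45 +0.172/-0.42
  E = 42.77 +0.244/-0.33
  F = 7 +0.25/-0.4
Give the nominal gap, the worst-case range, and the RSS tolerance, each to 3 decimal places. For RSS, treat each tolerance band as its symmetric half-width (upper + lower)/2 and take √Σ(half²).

nominal=-45.220 wc=[-46.679,-43.680] rss=0.632

Stack each dimension's contribution:
  +A: nom +23.210 → Σnom=23.210; wc +0.190/-0.190 → slack +0.190/-0.190; half-tol=0.190, Σhalf²=0.036100
  +B: nom +1.200 → Σnom=24.410; wc +0.140/-0.140 → slack +0.330/-0.330; half-tol=0.140, Σhalf²=0.055700
  -C: nom -4.410 → Σnom=20.000; wc +0.210/-0.313 → slack +0.540/-0.643; half-tol=0.262, Σhalf²=0.124082
  -D: nom -29.450 → Σnom=-9.450; wc +0.420/-0.172 → slack +0.960/-0.815; half-tol=0.296, Σhalf²=0.211698
  -E: nom -42.770 → Σnom=-52.220; wc +0.330/-0.244 → slack +1.290/-1.059; half-tol=0.287, Σhalf²=0.294067
  +F: nom +7.000 → Σnom=-45.220; wc +0.250/-0.400 → slack +1.540/-1.459; half-tol=0.325, Σhalf²=0.399692
Nominal = -45.220. Worst-case = [-45.220 - 1.459, -45.220 + 1.540] = [-46.679, -43.680]. RSS = √0.399692 = 0.632.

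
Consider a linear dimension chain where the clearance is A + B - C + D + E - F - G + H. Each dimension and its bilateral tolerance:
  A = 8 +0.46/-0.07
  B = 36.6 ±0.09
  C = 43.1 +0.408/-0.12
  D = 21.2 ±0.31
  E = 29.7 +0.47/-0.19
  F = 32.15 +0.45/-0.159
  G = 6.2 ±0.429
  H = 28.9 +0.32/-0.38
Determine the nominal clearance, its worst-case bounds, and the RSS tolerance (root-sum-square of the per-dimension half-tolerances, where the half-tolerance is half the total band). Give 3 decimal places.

nominal=42.950 wc=[40.623,45.308] rss=0.867

Stack each dimension's contribution:
  +A: nom +8.000 → Σnom=8.000; wc +0.460/-0.070 → slack +0.460/-0.070; half-tol=0.265, Σhalf²=0.070225
  +B: nom +36.600 → Σnom=44.600; wc +0.090/-0.090 → slack +0.550/-0.160; half-tol=0.090, Σhalf²=0.078325
  -C: nom -43.100 → Σnom=1.500; wc +0.120/-0.408 → slack +0.670/-0.568; half-tol=0.264, Σhalf²=0.148021
  +D: nom +21.200 → Σnom=22.700; wc +0.310/-0.310 → slack +0.980/-0.878; half-tol=0.310, Σhalf²=0.244121
  +E: nom +29.700 → Σnom=52.400; wc +0.470/-0.190 → slack +1.450/-1.068; half-tol=0.330, Σhalf²=0.353021
  -F: nom -32.150 → Σnom=20.250; wc +0.159/-0.450 → slack +1.609/-1.518; half-tol=0.304, Σhalf²=0.445741
  -G: nom -6.200 → Σnom=14.050; wc +0.429/-0.429 → slack +2.038/-1.947; half-tol=0.429, Σhalf²=0.629782
  +H: nom +28.900 → Σnom=42.950; wc +0.320/-0.380 → slack +2.358/-2.327; half-tol=0.350, Σhalf²=0.752282
Nominal = 42.950. Worst-case = [42.950 - 2.327, 42.950 + 2.358] = [40.623, 45.308]. RSS = √0.752282 = 0.867.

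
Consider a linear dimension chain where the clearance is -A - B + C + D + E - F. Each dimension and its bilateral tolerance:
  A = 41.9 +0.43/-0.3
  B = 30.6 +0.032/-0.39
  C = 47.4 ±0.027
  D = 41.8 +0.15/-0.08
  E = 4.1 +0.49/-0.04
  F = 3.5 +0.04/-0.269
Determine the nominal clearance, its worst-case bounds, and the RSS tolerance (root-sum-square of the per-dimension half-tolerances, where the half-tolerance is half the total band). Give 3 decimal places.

nominal=17.300 wc=[16.651,18.926] rss=0.535

Stack each dimension's contribution:
  -A: nom -41.900 → Σnom=-41.900; wc +0.300/-0.430 → slack +0.300/-0.430; half-tol=0.365, Σhalf²=0.133225
  -B: nom -30.600 → Σnom=-72.500; wc +0.390/-0.032 → slack +0.690/-0.462; half-tol=0.211, Σhalf²=0.177746
  +C: nom +47.400 → Σnom=-25.100; wc +0.027/-0.027 → slack +0.717/-0.489; half-tol=0.027, Σhalf²=0.178475
  +D: nom +41.800 → Σnom=16.700; wc +0.150/-0.080 → slack +0.867/-0.569; half-tol=0.115, Σhalf²=0.191700
  +E: nom +4.100 → Σnom=20.800; wc +0.490/-0.040 → slack +1.357/-0.609; half-tol=0.265, Σhalf²=0.261925
  -F: nom -3.500 → Σnom=17.300; wc +0.269/-0.040 → slack +1.626/-0.649; half-tol=0.154, Σhalf²=0.285795
Nominal = 17.300. Worst-case = [17.300 - 0.649, 17.300 + 1.626] = [16.651, 18.926]. RSS = √0.285795 = 0.535.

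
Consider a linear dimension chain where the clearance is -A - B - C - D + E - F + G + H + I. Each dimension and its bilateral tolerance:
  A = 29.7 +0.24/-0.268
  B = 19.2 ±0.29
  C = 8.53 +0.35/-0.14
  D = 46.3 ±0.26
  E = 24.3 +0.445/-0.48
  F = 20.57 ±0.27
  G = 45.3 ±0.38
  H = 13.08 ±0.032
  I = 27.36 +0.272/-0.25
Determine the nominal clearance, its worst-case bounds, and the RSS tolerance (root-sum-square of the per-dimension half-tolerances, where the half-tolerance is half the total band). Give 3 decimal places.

nominal=-14.260 wc=[-16.812,-11.903] rss=0.881

Stack each dimension's contribution:
  -A: nom -29.700 → Σnom=-29.700; wc +0.268/-0.240 → slack +0.268/-0.240; half-tol=0.254, Σhalf²=0.064516
  -B: nom -19.200 → Σnom=-48.900; wc +0.290/-0.290 → slack +0.558/-0.530; half-tol=0.290, Σhalf²=0.148616
  -C: nom -8.530 → Σnom=-57.430; wc +0.140/-0.350 → slack +0.698/-0.880; half-tol=0.245, Σhalf²=0.208641
  -D: nom -46.300 → Σnom=-103.730; wc +0.260/-0.260 → slack +0.958/-1.140; half-tol=0.260, Σhalf²=0.276241
  +E: nom +24.300 → Σnom=-79.430; wc +0.445/-0.480 → slack +1.403/-1.620; half-tol=0.463, Σhalf²=0.490147
  -F: nom -20.570 → Σnom=-100.000; wc +0.270/-0.270 → slack +1.673/-1.890; half-tol=0.270, Σhalf²=0.563047
  +G: nom +45.300 → Σnom=-54.700; wc +0.380/-0.380 → slack +2.053/-2.270; half-tol=0.380, Σhalf²=0.707447
  +H: nom +13.080 → Σnom=-41.620; wc +0.032/-0.032 → slack +2.085/-2.302; half-tol=0.032, Σhalf²=0.708471
  +I: nom +27.360 → Σnom=-14.260; wc +0.272/-0.250 → slack +2.357/-2.552; half-tol=0.261, Σhalf²=0.776592
Nominal = -14.260. Worst-case = [-14.260 - 2.552, -14.260 + 2.357] = [-16.812, -11.903]. RSS = √0.776592 = 0.881.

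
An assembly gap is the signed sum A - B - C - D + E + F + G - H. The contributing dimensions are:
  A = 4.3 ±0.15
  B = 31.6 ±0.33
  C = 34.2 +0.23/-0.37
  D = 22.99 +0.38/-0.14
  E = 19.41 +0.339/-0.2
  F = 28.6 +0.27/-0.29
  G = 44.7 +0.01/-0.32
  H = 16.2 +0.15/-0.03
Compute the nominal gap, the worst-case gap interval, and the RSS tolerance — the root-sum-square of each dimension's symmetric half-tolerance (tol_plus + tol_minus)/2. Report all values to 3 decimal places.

Stack each dimension's contribution:
  +A: nom +4.300 → Σnom=4.300; wc +0.150/-0.150 → slack +0.150/-0.150; half-tol=0.150, Σhalf²=0.022500
  -B: nom -31.600 → Σnom=-27.300; wc +0.330/-0.330 → slack +0.480/-0.480; half-tol=0.330, Σhalf²=0.131400
  -C: nom -34.200 → Σnom=-61.500; wc +0.370/-0.230 → slack +0.850/-0.710; half-tol=0.300, Σhalf²=0.221400
  -D: nom -22.990 → Σnom=-84.490; wc +0.140/-0.380 → slack +0.990/-1.090; half-tol=0.260, Σhalf²=0.289000
  +E: nom +19.410 → Σnom=-65.080; wc +0.339/-0.200 → slack +1.329/-1.290; half-tol=0.270, Σhalf²=0.361630
  +F: nom +28.600 → Σnom=-36.480; wc +0.270/-0.290 → slack +1.599/-1.580; half-tol=0.280, Σhalf²=0.440030
  +G: nom +44.700 → Σnom=8.220; wc +0.010/-0.320 → slack +1.609/-1.900; half-tol=0.165, Σhalf²=0.467255
  -H: nom -16.200 → Σnom=-7.980; wc +0.030/-0.150 → slack +1.639/-2.050; half-tol=0.090, Σhalf²=0.475355
Nominal = -7.980. Worst-case = [-7.980 - 2.050, -7.980 + 1.639] = [-10.030, -6.341]. RSS = √0.475355 = 0.689.

nominal=-7.980 wc=[-10.030,-6.341] rss=0.689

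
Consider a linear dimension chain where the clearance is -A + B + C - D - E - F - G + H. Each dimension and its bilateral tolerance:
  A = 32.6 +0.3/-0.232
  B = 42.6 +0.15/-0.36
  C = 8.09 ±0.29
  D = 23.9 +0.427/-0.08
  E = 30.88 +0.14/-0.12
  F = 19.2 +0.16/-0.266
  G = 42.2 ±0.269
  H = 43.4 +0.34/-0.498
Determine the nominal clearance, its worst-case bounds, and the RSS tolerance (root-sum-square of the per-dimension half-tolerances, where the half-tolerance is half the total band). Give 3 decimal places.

nominal=-54.690 wc=[-57.134,-52.943] rss=0.771

Stack each dimension's contribution:
  -A: nom -32.600 → Σnom=-32.600; wc +0.232/-0.300 → slack +0.232/-0.300; half-tol=0.266, Σhalf²=0.070756
  +B: nom +42.600 → Σnom=10.000; wc +0.150/-0.360 → slack +0.382/-0.660; half-tol=0.255, Σhalf²=0.135781
  +C: nom +8.090 → Σnom=18.090; wc +0.290/-0.290 → slack +0.672/-0.950; half-tol=0.290, Σhalf²=0.219881
  -D: nom -23.900 → Σnom=-5.810; wc +0.080/-0.427 → slack +0.752/-1.377; half-tol=0.254, Σhalf²=0.284143
  -E: nom -30.880 → Σnom=-36.690; wc +0.120/-0.140 → slack +0.872/-1.517; half-tol=0.130, Σhalf²=0.301043
  -F: nom -19.200 → Σnom=-55.890; wc +0.266/-0.160 → slack +1.138/-1.677; half-tol=0.213, Σhalf²=0.346412
  -G: nom -42.200 → Σnom=-98.090; wc +0.269/-0.269 → slack +1.407/-1.946; half-tol=0.269, Σhalf²=0.418773
  +H: nom +43.400 → Σnom=-54.690; wc +0.340/-0.498 → slack +1.747/-2.444; half-tol=0.419, Σhalf²=0.594334
Nominal = -54.690. Worst-case = [-54.690 - 2.444, -54.690 + 1.747] = [-57.134, -52.943]. RSS = √0.594334 = 0.771.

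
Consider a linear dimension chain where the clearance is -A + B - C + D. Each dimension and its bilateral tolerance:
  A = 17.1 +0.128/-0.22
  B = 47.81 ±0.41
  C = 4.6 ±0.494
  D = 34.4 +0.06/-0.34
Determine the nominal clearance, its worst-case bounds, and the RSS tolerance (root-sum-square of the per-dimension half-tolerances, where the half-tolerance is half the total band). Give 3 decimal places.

Stack each dimension's contribution:
  -A: nom -17.100 → Σnom=-17.100; wc +0.220/-0.128 → slack +0.220/-0.128; half-tol=0.174, Σhalf²=0.030276
  +B: nom +47.810 → Σnom=30.710; wc +0.410/-0.410 → slack +0.630/-0.538; half-tol=0.410, Σhalf²=0.198376
  -C: nom -4.600 → Σnom=26.110; wc +0.494/-0.494 → slack +1.124/-1.032; half-tol=0.494, Σhalf²=0.442412
  +D: nom +34.400 → Σnom=60.510; wc +0.060/-0.340 → slack +1.184/-1.372; half-tol=0.200, Σhalf²=0.482412
Nominal = 60.510. Worst-case = [60.510 - 1.372, 60.510 + 1.184] = [59.138, 61.694]. RSS = √0.482412 = 0.695.

nominal=60.510 wc=[59.138,61.694] rss=0.695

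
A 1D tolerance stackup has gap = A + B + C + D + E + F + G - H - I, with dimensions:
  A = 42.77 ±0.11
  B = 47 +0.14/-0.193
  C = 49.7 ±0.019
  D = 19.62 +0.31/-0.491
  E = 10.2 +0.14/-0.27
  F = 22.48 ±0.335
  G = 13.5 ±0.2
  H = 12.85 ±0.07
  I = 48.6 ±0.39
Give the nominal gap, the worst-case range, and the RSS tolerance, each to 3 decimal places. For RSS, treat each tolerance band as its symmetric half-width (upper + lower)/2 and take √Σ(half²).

Stack each dimension's contribution:
  +A: nom +42.770 → Σnom=42.770; wc +0.110/-0.110 → slack +0.110/-0.110; half-tol=0.110, Σhalf²=0.012100
  +B: nom +47.000 → Σnom=89.770; wc +0.140/-0.193 → slack +0.250/-0.303; half-tol=0.167, Σhalf²=0.039822
  +C: nom +49.700 → Σnom=139.470; wc +0.019/-0.019 → slack +0.269/-0.322; half-tol=0.019, Σhalf²=0.040183
  +D: nom +19.620 → Σnom=159.090; wc +0.310/-0.491 → slack +0.579/-0.813; half-tol=0.400, Σhalf²=0.200583
  +E: nom +10.200 → Σnom=169.290; wc +0.140/-0.270 → slack +0.719/-1.083; half-tol=0.205, Σhalf²=0.242608
  +F: nom +22.480 → Σnom=191.770; wc +0.335/-0.335 → slack +1.054/-1.418; half-tol=0.335, Σhalf²=0.354834
  +G: nom +13.500 → Σnom=205.270; wc +0.200/-0.200 → slack +1.254/-1.618; half-tol=0.200, Σhalf²=0.394834
  -H: nom -12.850 → Σnom=192.420; wc +0.070/-0.070 → slack +1.324/-1.688; half-tol=0.070, Σhalf²=0.399734
  -I: nom -48.600 → Σnom=143.820; wc +0.390/-0.390 → slack +1.714/-2.078; half-tol=0.390, Σhalf²=0.551834
Nominal = 143.820. Worst-case = [143.820 - 2.078, 143.820 + 1.714] = [141.742, 145.534]. RSS = √0.551834 = 0.743.

nominal=143.820 wc=[141.742,145.534] rss=0.743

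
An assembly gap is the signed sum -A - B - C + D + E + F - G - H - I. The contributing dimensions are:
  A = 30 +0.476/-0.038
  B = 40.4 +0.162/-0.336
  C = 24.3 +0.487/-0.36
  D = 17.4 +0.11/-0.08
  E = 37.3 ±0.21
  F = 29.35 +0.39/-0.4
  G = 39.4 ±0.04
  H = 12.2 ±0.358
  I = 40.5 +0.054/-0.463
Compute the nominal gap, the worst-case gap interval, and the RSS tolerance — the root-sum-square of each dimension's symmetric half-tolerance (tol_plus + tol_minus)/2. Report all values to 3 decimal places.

nominal=-102.750 wc=[-105.017,-100.445] rss=0.844

Stack each dimension's contribution:
  -A: nom -30.000 → Σnom=-30.000; wc +0.038/-0.476 → slack +0.038/-0.476; half-tol=0.257, Σhalf²=0.066049
  -B: nom -40.400 → Σnom=-70.400; wc +0.336/-0.162 → slack +0.374/-0.638; half-tol=0.249, Σhalf²=0.128050
  -C: nom -24.300 → Σnom=-94.700; wc +0.360/-0.487 → slack +0.734/-1.125; half-tol=0.423, Σhalf²=0.307402
  +D: nom +17.400 → Σnom=-77.300; wc +0.110/-0.080 → slack +0.844/-1.205; half-tol=0.095, Σhalf²=0.316427
  +E: nom +37.300 → Σnom=-40.000; wc +0.210/-0.210 → slack +1.054/-1.415; half-tol=0.210, Σhalf²=0.360527
  +F: nom +29.350 → Σnom=-10.650; wc +0.390/-0.400 → slack +1.444/-1.815; half-tol=0.395, Σhalf²=0.516552
  -G: nom -39.400 → Σnom=-50.050; wc +0.040/-0.040 → slack +1.484/-1.855; half-tol=0.040, Σhalf²=0.518152
  -H: nom -12.200 → Σnom=-62.250; wc +0.358/-0.358 → slack +1.842/-2.213; half-tol=0.358, Σhalf²=0.646316
  -I: nom -40.500 → Σnom=-102.750; wc +0.463/-0.054 → slack +2.305/-2.267; half-tol=0.259, Σhalf²=0.713138
Nominal = -102.750. Worst-case = [-102.750 - 2.267, -102.750 + 2.305] = [-105.017, -100.445]. RSS = √0.713138 = 0.844.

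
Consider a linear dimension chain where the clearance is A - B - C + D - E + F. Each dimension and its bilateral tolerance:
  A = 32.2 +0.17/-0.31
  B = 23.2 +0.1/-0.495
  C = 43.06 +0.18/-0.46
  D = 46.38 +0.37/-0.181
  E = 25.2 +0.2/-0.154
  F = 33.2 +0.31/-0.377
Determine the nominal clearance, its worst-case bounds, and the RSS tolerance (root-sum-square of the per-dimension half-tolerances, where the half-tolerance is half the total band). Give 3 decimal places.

Stack each dimension's contribution:
  +A: nom +32.200 → Σnom=32.200; wc +0.170/-0.310 → slack +0.170/-0.310; half-tol=0.240, Σhalf²=0.057600
  -B: nom -23.200 → Σnom=9.000; wc +0.495/-0.100 → slack +0.665/-0.410; half-tol=0.297, Σhalf²=0.146106
  -C: nom -43.060 → Σnom=-34.060; wc +0.460/-0.180 → slack +1.125/-0.590; half-tol=0.320, Σhalf²=0.248506
  +D: nom +46.380 → Σnom=12.320; wc +0.370/-0.181 → slack +1.495/-0.771; half-tol=0.275, Σhalf²=0.324406
  -E: nom -25.200 → Σnom=-12.880; wc +0.154/-0.200 → slack +1.649/-0.971; half-tol=0.177, Σhalf²=0.355735
  +F: nom +33.200 → Σnom=20.320; wc +0.310/-0.377 → slack +1.959/-1.348; half-tol=0.344, Σhalf²=0.473728
Nominal = 20.320. Worst-case = [20.320 - 1.348, 20.320 + 1.959] = [18.972, 22.279]. RSS = √0.473728 = 0.688.

nominal=20.320 wc=[18.972,22.279] rss=0.688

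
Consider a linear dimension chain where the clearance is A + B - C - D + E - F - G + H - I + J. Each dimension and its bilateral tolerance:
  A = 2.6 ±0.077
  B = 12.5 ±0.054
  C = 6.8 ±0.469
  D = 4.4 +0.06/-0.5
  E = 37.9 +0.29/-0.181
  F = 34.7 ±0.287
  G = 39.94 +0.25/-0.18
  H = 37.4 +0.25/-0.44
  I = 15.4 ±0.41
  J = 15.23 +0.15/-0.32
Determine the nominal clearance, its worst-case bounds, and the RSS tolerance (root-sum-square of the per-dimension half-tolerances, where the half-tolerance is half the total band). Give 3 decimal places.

nominal=4.390 wc=[1.842,7.057] rss=0.913

Stack each dimension's contribution:
  +A: nom +2.600 → Σnom=2.600; wc +0.077/-0.077 → slack +0.077/-0.077; half-tol=0.077, Σhalf²=0.005929
  +B: nom +12.500 → Σnom=15.100; wc +0.054/-0.054 → slack +0.131/-0.131; half-tol=0.054, Σhalf²=0.008845
  -C: nom -6.800 → Σnom=8.300; wc +0.469/-0.469 → slack +0.600/-0.600; half-tol=0.469, Σhalf²=0.228806
  -D: nom -4.400 → Σnom=3.900; wc +0.500/-0.060 → slack +1.100/-0.660; half-tol=0.280, Σhalf²=0.307206
  +E: nom +37.900 → Σnom=41.800; wc +0.290/-0.181 → slack +1.390/-0.841; half-tol=0.235, Σhalf²=0.362666
  -F: nom -34.700 → Σnom=7.100; wc +0.287/-0.287 → slack +1.677/-1.128; half-tol=0.287, Σhalf²=0.445035
  -G: nom -39.940 → Σnom=-32.840; wc +0.180/-0.250 → slack +1.857/-1.378; half-tol=0.215, Σhalf²=0.491260
  +H: nom +37.400 → Σnom=4.560; wc +0.250/-0.440 → slack +2.107/-1.818; half-tol=0.345, Σhalf²=0.610285
  -I: nom -15.400 → Σnom=-10.840; wc +0.410/-0.410 → slack +2.517/-2.228; half-tol=0.410, Σhalf²=0.778385
  +J: nom +15.230 → Σnom=4.390; wc +0.150/-0.320 → slack +2.667/-2.548; half-tol=0.235, Σhalf²=0.833610
Nominal = 4.390. Worst-case = [4.390 - 2.548, 4.390 + 2.667] = [1.842, 7.057]. RSS = √0.833610 = 0.913.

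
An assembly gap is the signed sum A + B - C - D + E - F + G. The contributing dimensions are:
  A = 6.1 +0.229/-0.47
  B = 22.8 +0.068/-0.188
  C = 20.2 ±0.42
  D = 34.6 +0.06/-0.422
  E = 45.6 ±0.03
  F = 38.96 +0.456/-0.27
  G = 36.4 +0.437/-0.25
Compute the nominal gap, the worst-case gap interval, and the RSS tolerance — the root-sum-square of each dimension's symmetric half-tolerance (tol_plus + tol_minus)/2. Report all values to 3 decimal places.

nominal=17.140 wc=[15.266,19.016] rss=0.790

Stack each dimension's contribution:
  +A: nom +6.100 → Σnom=6.100; wc +0.229/-0.470 → slack +0.229/-0.470; half-tol=0.349, Σhalf²=0.122150
  +B: nom +22.800 → Σnom=28.900; wc +0.068/-0.188 → slack +0.297/-0.658; half-tol=0.128, Σhalf²=0.138534
  -C: nom -20.200 → Σnom=8.700; wc +0.420/-0.420 → slack +0.717/-1.078; half-tol=0.420, Σhalf²=0.314934
  -D: nom -34.600 → Σnom=-25.900; wc +0.422/-0.060 → slack +1.139/-1.138; half-tol=0.241, Σhalf²=0.373015
  +E: nom +45.600 → Σnom=19.700; wc +0.030/-0.030 → slack +1.169/-1.168; half-tol=0.030, Σhalf²=0.373915
  -F: nom -38.960 → Σnom=-19.260; wc +0.270/-0.456 → slack +1.439/-1.624; half-tol=0.363, Σhalf²=0.505684
  +G: nom +36.400 → Σnom=17.140; wc +0.437/-0.250 → slack +1.876/-1.874; half-tol=0.344, Σhalf²=0.623676
Nominal = 17.140. Worst-case = [17.140 - 1.874, 17.140 + 1.876] = [15.266, 19.016]. RSS = √0.623676 = 0.790.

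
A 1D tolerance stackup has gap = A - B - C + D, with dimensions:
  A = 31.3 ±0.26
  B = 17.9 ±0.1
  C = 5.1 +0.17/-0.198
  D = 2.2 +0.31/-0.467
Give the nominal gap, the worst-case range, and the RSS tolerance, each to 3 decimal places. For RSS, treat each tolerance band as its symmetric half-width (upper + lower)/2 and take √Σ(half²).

Stack each dimension's contribution:
  +A: nom +31.300 → Σnom=31.300; wc +0.260/-0.260 → slack +0.260/-0.260; half-tol=0.260, Σhalf²=0.067600
  -B: nom -17.900 → Σnom=13.400; wc +0.100/-0.100 → slack +0.360/-0.360; half-tol=0.100, Σhalf²=0.077600
  -C: nom -5.100 → Σnom=8.300; wc +0.198/-0.170 → slack +0.558/-0.530; half-tol=0.184, Σhalf²=0.111456
  +D: nom +2.200 → Σnom=10.500; wc +0.310/-0.467 → slack +0.868/-0.997; half-tol=0.389, Σhalf²=0.262388
Nominal = 10.500. Worst-case = [10.500 - 0.997, 10.500 + 0.868] = [9.503, 11.368]. RSS = √0.262388 = 0.512.

nominal=10.500 wc=[9.503,11.368] rss=0.512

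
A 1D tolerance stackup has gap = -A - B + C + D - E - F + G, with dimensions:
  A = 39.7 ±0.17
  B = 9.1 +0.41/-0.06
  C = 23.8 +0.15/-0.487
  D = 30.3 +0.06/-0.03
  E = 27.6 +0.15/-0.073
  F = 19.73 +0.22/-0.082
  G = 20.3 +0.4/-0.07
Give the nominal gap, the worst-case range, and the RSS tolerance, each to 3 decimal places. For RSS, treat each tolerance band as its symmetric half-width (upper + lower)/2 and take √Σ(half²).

Stack each dimension's contribution:
  -A: nom -39.700 → Σnom=-39.700; wc +0.170/-0.170 → slack +0.170/-0.170; half-tol=0.170, Σhalf²=0.028900
  -B: nom -9.100 → Σnom=-48.800; wc +0.060/-0.410 → slack +0.230/-0.580; half-tol=0.235, Σhalf²=0.084125
  +C: nom +23.800 → Σnom=-25.000; wc +0.150/-0.487 → slack +0.380/-1.067; half-tol=0.319, Σhalf²=0.185567
  +D: nom +30.300 → Σnom=5.300; wc +0.060/-0.030 → slack +0.440/-1.097; half-tol=0.045, Σhalf²=0.187592
  -E: nom -27.600 → Σnom=-22.300; wc +0.073/-0.150 → slack +0.513/-1.247; half-tol=0.111, Σhalf²=0.200025
  -F: nom -19.730 → Σnom=-42.030; wc +0.082/-0.220 → slack +0.595/-1.467; half-tol=0.151, Σhalf²=0.222826
  +G: nom +20.300 → Σnom=-21.730; wc +0.400/-0.070 → slack +0.995/-1.537; half-tol=0.235, Σhalf²=0.278051
Nominal = -21.730. Worst-case = [-21.730 - 1.537, -21.730 + 0.995] = [-23.267, -20.735]. RSS = √0.278051 = 0.527.

nominal=-21.730 wc=[-23.267,-20.735] rss=0.527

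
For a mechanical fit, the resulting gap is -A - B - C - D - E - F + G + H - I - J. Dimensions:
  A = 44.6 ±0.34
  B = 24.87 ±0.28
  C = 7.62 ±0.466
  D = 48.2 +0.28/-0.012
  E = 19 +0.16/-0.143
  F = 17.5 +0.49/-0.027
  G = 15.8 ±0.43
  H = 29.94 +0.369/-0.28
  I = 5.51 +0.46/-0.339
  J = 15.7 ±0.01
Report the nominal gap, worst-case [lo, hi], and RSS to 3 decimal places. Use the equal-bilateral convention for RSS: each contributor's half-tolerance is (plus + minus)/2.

nominal=-137.260 wc=[-140.456,-134.844] rss=0.986

Stack each dimension's contribution:
  -A: nom -44.600 → Σnom=-44.600; wc +0.340/-0.340 → slack +0.340/-0.340; half-tol=0.340, Σhalf²=0.115600
  -B: nom -24.870 → Σnom=-69.470; wc +0.280/-0.280 → slack +0.620/-0.620; half-tol=0.280, Σhalf²=0.194000
  -C: nom -7.620 → Σnom=-77.090; wc +0.466/-0.466 → slack +1.086/-1.086; half-tol=0.466, Σhalf²=0.411156
  -D: nom -48.200 → Σnom=-125.290; wc +0.012/-0.280 → slack +1.098/-1.366; half-tol=0.146, Σhalf²=0.432472
  -E: nom -19.000 → Σnom=-144.290; wc +0.143/-0.160 → slack +1.241/-1.526; half-tol=0.151, Σhalf²=0.455424
  -F: nom -17.500 → Σnom=-161.790; wc +0.027/-0.490 → slack +1.268/-2.016; half-tol=0.259, Σhalf²=0.522247
  +G: nom +15.800 → Σnom=-145.990; wc +0.430/-0.430 → slack +1.698/-2.446; half-tol=0.430, Σhalf²=0.707147
  +H: nom +29.940 → Σnom=-116.050; wc +0.369/-0.280 → slack +2.067/-2.726; half-tol=0.325, Σhalf²=0.812447
  -I: nom -5.510 → Σnom=-121.560; wc +0.339/-0.460 → slack +2.406/-3.186; half-tol=0.400, Σhalf²=0.972047
  -J: nom -15.700 → Σnom=-137.260; wc +0.010/-0.010 → slack +2.416/-3.196; half-tol=0.010, Σhalf²=0.972147
Nominal = -137.260. Worst-case = [-137.260 - 3.196, -137.260 + 2.416] = [-140.456, -134.844]. RSS = √0.972147 = 0.986.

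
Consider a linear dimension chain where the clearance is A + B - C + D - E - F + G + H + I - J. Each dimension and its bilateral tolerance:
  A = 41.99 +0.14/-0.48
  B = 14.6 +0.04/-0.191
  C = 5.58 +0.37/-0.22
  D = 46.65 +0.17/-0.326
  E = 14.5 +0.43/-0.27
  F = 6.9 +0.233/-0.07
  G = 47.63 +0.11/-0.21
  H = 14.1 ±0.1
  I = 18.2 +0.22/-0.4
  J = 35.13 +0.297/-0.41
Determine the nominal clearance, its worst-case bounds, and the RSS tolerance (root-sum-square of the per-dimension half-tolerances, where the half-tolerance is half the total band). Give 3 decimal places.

Stack each dimension's contribution:
  +A: nom +41.990 → Σnom=41.990; wc +0.140/-0.480 → slack +0.140/-0.480; half-tol=0.310, Σhalf²=0.096100
  +B: nom +14.600 → Σnom=56.590; wc +0.040/-0.191 → slack +0.180/-0.671; half-tol=0.116, Σhalf²=0.109440
  -C: nom -5.580 → Σnom=51.010; wc +0.220/-0.370 → slack +0.400/-1.041; half-tol=0.295, Σhalf²=0.196465
  +D: nom +46.650 → Σnom=97.660; wc +0.170/-0.326 → slack +0.570/-1.367; half-tol=0.248, Σhalf²=0.257969
  -E: nom -14.500 → Σnom=83.160; wc +0.270/-0.430 → slack +0.840/-1.797; half-tol=0.350, Σhalf²=0.380469
  -F: nom -6.900 → Σnom=76.260; wc +0.070/-0.233 → slack +0.910/-2.030; half-tol=0.152, Σhalf²=0.403421
  +G: nom +47.630 → Σnom=123.890; wc +0.110/-0.210 → slack +1.020/-2.240; half-tol=0.160, Σhalf²=0.429022
  +H: nom +14.100 → Σnom=137.990; wc +0.100/-0.100 → slack +1.120/-2.340; half-tol=0.100, Σhalf²=0.439022
  +I: nom +18.200 → Σnom=156.190; wc +0.220/-0.400 → slack +1.340/-2.740; half-tol=0.310, Σhalf²=0.535122
  -J: nom -35.130 → Σnom=121.060; wc +0.410/-0.297 → slack +1.750/-3.037; half-tol=0.353, Σhalf²=0.660084
Nominal = 121.060. Worst-case = [121.060 - 3.037, 121.060 + 1.750] = [118.023, 122.810]. RSS = √0.660084 = 0.812.

nominal=121.060 wc=[118.023,122.810] rss=0.812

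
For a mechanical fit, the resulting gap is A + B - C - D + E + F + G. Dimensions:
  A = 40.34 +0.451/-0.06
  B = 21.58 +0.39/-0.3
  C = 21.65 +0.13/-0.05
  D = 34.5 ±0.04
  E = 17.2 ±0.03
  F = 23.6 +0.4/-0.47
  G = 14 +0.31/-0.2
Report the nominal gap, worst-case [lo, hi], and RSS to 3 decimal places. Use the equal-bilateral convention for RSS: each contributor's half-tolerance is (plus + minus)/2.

nominal=60.570 wc=[59.340,62.241] rss=0.670

Stack each dimension's contribution:
  +A: nom +40.340 → Σnom=40.340; wc +0.451/-0.060 → slack +0.451/-0.060; half-tol=0.256, Σhalf²=0.065280
  +B: nom +21.580 → Σnom=61.920; wc +0.390/-0.300 → slack +0.841/-0.360; half-tol=0.345, Σhalf²=0.184305
  -C: nom -21.650 → Σnom=40.270; wc +0.050/-0.130 → slack +0.891/-0.490; half-tol=0.090, Σhalf²=0.192405
  -D: nom -34.500 → Σnom=5.770; wc +0.040/-0.040 → slack +0.931/-0.530; half-tol=0.040, Σhalf²=0.194005
  +E: nom +17.200 → Σnom=22.970; wc +0.030/-0.030 → slack +0.961/-0.560; half-tol=0.030, Σhalf²=0.194905
  +F: nom +23.600 → Σnom=46.570; wc +0.400/-0.470 → slack +1.361/-1.030; half-tol=0.435, Σhalf²=0.384130
  +G: nom +14.000 → Σnom=60.570; wc +0.310/-0.200 → slack +1.671/-1.230; half-tol=0.255, Σhalf²=0.449155
Nominal = 60.570. Worst-case = [60.570 - 1.230, 60.570 + 1.671] = [59.340, 62.241]. RSS = √0.449155 = 0.670.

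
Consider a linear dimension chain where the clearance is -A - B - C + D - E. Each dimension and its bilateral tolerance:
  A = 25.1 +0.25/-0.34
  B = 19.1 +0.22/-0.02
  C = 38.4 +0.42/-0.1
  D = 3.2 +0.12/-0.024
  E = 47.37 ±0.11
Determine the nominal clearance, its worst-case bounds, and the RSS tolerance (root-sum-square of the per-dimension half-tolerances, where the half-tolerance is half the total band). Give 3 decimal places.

nominal=-126.770 wc=[-127.794,-126.080] rss=0.432

Stack each dimension's contribution:
  -A: nom -25.100 → Σnom=-25.100; wc +0.340/-0.250 → slack +0.340/-0.250; half-tol=0.295, Σhalf²=0.087025
  -B: nom -19.100 → Σnom=-44.200; wc +0.020/-0.220 → slack +0.360/-0.470; half-tol=0.120, Σhalf²=0.101425
  -C: nom -38.400 → Σnom=-82.600; wc +0.100/-0.420 → slack +0.460/-0.890; half-tol=0.260, Σhalf²=0.169025
  +D: nom +3.200 → Σnom=-79.400; wc +0.120/-0.024 → slack +0.580/-0.914; half-tol=0.072, Σhalf²=0.174209
  -E: nom -47.370 → Σnom=-126.770; wc +0.110/-0.110 → slack +0.690/-1.024; half-tol=0.110, Σhalf²=0.186309
Nominal = -126.770. Worst-case = [-126.770 - 1.024, -126.770 + 0.690] = [-127.794, -126.080]. RSS = √0.186309 = 0.432.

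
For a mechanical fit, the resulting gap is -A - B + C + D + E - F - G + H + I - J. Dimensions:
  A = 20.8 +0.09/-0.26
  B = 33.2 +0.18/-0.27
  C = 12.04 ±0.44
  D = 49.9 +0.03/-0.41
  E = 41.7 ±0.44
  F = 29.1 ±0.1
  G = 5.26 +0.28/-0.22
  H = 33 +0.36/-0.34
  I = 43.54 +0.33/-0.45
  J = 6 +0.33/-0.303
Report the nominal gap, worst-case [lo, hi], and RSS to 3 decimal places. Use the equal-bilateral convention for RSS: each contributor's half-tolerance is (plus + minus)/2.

Stack each dimension's contribution:
  -A: nom -20.800 → Σnom=-20.800; wc +0.260/-0.090 → slack +0.260/-0.090; half-tol=0.175, Σhalf²=0.030625
  -B: nom -33.200 → Σnom=-54.000; wc +0.270/-0.180 → slack +0.530/-0.270; half-tol=0.225, Σhalf²=0.081250
  +C: nom +12.040 → Σnom=-41.960; wc +0.440/-0.440 → slack +0.970/-0.710; half-tol=0.440, Σhalf²=0.274850
  +D: nom +49.900 → Σnom=7.940; wc +0.030/-0.410 → slack +1.000/-1.120; half-tol=0.220, Σhalf²=0.323250
  +E: nom +41.700 → Σnom=49.640; wc +0.440/-0.440 → slack +1.440/-1.560; half-tol=0.440, Σhalf²=0.516850
  -F: nom -29.100 → Σnom=20.540; wc +0.100/-0.100 → slack +1.540/-1.660; half-tol=0.100, Σhalf²=0.526850
  -G: nom -5.260 → Σnom=15.280; wc +0.220/-0.280 → slack +1.760/-1.940; half-tol=0.250, Σhalf²=0.589350
  +H: nom +33.000 → Σnom=48.280; wc +0.360/-0.340 → slack +2.120/-2.280; half-tol=0.350, Σhalf²=0.711850
  +I: nom +43.540 → Σnom=91.820; wc +0.330/-0.450 → slack +2.450/-2.730; half-tol=0.390, Σhalf²=0.863950
  -J: nom -6.000 → Σnom=85.820; wc +0.303/-0.330 → slack +2.753/-3.060; half-tol=0.317, Σhalf²=0.964122
Nominal = 85.820. Worst-case = [85.820 - 3.060, 85.820 + 2.753] = [82.760, 88.573]. RSS = √0.964122 = 0.982.

nominal=85.820 wc=[82.760,88.573] rss=0.982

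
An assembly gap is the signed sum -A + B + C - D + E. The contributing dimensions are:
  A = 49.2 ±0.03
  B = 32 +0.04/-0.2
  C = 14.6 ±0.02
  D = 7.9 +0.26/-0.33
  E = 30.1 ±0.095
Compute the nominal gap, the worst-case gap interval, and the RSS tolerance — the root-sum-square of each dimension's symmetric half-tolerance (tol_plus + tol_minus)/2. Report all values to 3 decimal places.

nominal=19.600 wc=[18.995,20.115] rss=0.334

Stack each dimension's contribution:
  -A: nom -49.200 → Σnom=-49.200; wc +0.030/-0.030 → slack +0.030/-0.030; half-tol=0.030, Σhalf²=0.000900
  +B: nom +32.000 → Σnom=-17.200; wc +0.040/-0.200 → slack +0.070/-0.230; half-tol=0.120, Σhalf²=0.015300
  +C: nom +14.600 → Σnom=-2.600; wc +0.020/-0.020 → slack +0.090/-0.250; half-tol=0.020, Σhalf²=0.015700
  -D: nom -7.900 → Σnom=-10.500; wc +0.330/-0.260 → slack +0.420/-0.510; half-tol=0.295, Σhalf²=0.102725
  +E: nom +30.100 → Σnom=19.600; wc +0.095/-0.095 → slack +0.515/-0.605; half-tol=0.095, Σhalf²=0.111750
Nominal = 19.600. Worst-case = [19.600 - 0.605, 19.600 + 0.515] = [18.995, 20.115]. RSS = √0.111750 = 0.334.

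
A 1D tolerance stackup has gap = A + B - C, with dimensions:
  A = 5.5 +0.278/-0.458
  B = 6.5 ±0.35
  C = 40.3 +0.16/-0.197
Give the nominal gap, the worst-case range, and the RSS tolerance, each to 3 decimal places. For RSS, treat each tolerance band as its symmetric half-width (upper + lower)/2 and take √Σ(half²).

Stack each dimension's contribution:
  +A: nom +5.500 → Σnom=5.500; wc +0.278/-0.458 → slack +0.278/-0.458; half-tol=0.368, Σhalf²=0.135424
  +B: nom +6.500 → Σnom=12.000; wc +0.350/-0.350 → slack +0.628/-0.808; half-tol=0.350, Σhalf²=0.257924
  -C: nom -40.300 → Σnom=-28.300; wc +0.197/-0.160 → slack +0.825/-0.968; half-tol=0.178, Σhalf²=0.289786
Nominal = -28.300. Worst-case = [-28.300 - 0.968, -28.300 + 0.825] = [-29.268, -27.475]. RSS = √0.289786 = 0.538.

nominal=-28.300 wc=[-29.268,-27.475] rss=0.538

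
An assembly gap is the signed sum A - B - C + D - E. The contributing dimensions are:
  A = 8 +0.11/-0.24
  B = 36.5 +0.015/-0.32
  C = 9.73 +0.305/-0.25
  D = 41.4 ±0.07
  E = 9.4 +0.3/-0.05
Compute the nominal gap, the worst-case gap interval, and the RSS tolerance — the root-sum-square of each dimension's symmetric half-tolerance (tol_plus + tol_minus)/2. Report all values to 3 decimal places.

nominal=-6.230 wc=[-7.160,-5.430] rss=0.414

Stack each dimension's contribution:
  +A: nom +8.000 → Σnom=8.000; wc +0.110/-0.240 → slack +0.110/-0.240; half-tol=0.175, Σhalf²=0.030625
  -B: nom -36.500 → Σnom=-28.500; wc +0.320/-0.015 → slack +0.430/-0.255; half-tol=0.168, Σhalf²=0.058681
  -C: nom -9.730 → Σnom=-38.230; wc +0.250/-0.305 → slack +0.680/-0.560; half-tol=0.277, Σhalf²=0.135687
  +D: nom +41.400 → Σnom=3.170; wc +0.070/-0.070 → slack +0.750/-0.630; half-tol=0.070, Σhalf²=0.140587
  -E: nom -9.400 → Σnom=-6.230; wc +0.050/-0.300 → slack +0.800/-0.930; half-tol=0.175, Σhalf²=0.171212
Nominal = -6.230. Worst-case = [-6.230 - 0.930, -6.230 + 0.800] = [-7.160, -5.430]. RSS = √0.171212 = 0.414.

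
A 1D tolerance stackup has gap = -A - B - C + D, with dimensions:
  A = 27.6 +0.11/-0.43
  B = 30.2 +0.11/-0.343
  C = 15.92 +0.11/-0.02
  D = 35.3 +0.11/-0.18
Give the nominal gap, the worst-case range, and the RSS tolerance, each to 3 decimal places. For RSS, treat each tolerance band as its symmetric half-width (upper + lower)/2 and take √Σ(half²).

nominal=-38.420 wc=[-38.930,-37.517] rss=0.387

Stack each dimension's contribution:
  -A: nom -27.600 → Σnom=-27.600; wc +0.430/-0.110 → slack +0.430/-0.110; half-tol=0.270, Σhalf²=0.072900
  -B: nom -30.200 → Σnom=-57.800; wc +0.343/-0.110 → slack +0.773/-0.220; half-tol=0.227, Σhalf²=0.124202
  -C: nom -15.920 → Σnom=-73.720; wc +0.020/-0.110 → slack +0.793/-0.330; half-tol=0.065, Σhalf²=0.128427
  +D: nom +35.300 → Σnom=-38.420; wc +0.110/-0.180 → slack +0.903/-0.510; half-tol=0.145, Σhalf²=0.149452
Nominal = -38.420. Worst-case = [-38.420 - 0.510, -38.420 + 0.903] = [-38.930, -37.517]. RSS = √0.149452 = 0.387.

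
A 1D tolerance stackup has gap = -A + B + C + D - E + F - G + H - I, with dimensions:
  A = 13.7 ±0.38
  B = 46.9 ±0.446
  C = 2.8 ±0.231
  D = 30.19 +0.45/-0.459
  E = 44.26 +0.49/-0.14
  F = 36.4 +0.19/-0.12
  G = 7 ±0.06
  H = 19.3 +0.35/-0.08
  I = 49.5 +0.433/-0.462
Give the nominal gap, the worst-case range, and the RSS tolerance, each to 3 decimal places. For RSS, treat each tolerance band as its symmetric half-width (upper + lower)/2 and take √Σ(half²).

nominal=21.130 wc=[18.431,23.839] rss=0.988

Stack each dimension's contribution:
  -A: nom -13.700 → Σnom=-13.700; wc +0.380/-0.380 → slack +0.380/-0.380; half-tol=0.380, Σhalf²=0.144400
  +B: nom +46.900 → Σnom=33.200; wc +0.446/-0.446 → slack +0.826/-0.826; half-tol=0.446, Σhalf²=0.343316
  +C: nom +2.800 → Σnom=36.000; wc +0.231/-0.231 → slack +1.057/-1.057; half-tol=0.231, Σhalf²=0.396677
  +D: nom +30.190 → Σnom=66.190; wc +0.450/-0.459 → slack +1.507/-1.516; half-tol=0.455, Σhalf²=0.603247
  -E: nom -44.260 → Σnom=21.930; wc +0.140/-0.490 → slack +1.647/-2.006; half-tol=0.315, Σhalf²=0.702472
  +F: nom +36.400 → Σnom=58.330; wc +0.190/-0.120 → slack +1.837/-2.126; half-tol=0.155, Σhalf²=0.726497
  -G: nom -7.000 → Σnom=51.330; wc +0.060/-0.060 → slack +1.897/-2.186; half-tol=0.060, Σhalf²=0.730097
  +H: nom +19.300 → Σnom=70.630; wc +0.350/-0.080 → slack +2.247/-2.266; half-tol=0.215, Σhalf²=0.776322
  -I: nom -49.500 → Σnom=21.130; wc +0.462/-0.433 → slack +2.709/-2.699; half-tol=0.448, Σhalf²=0.976579
Nominal = 21.130. Worst-case = [21.130 - 2.699, 21.130 + 2.709] = [18.431, 23.839]. RSS = √0.976579 = 0.988.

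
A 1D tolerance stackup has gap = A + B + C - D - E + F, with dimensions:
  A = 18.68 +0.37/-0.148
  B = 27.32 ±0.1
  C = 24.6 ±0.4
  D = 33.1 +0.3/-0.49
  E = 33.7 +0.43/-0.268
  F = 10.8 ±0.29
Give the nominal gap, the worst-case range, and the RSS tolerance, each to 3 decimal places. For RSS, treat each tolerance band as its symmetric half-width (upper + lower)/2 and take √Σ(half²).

nominal=14.600 wc=[12.932,16.518] rss=0.774

Stack each dimension's contribution:
  +A: nom +18.680 → Σnom=18.680; wc +0.370/-0.148 → slack +0.370/-0.148; half-tol=0.259, Σhalf²=0.067081
  +B: nom +27.320 → Σnom=46.000; wc +0.100/-0.100 → slack +0.470/-0.248; half-tol=0.100, Σhalf²=0.077081
  +C: nom +24.600 → Σnom=70.600; wc +0.400/-0.400 → slack +0.870/-0.648; half-tol=0.400, Σhalf²=0.237081
  -D: nom -33.100 → Σnom=37.500; wc +0.490/-0.300 → slack +1.360/-0.948; half-tol=0.395, Σhalf²=0.393106
  -E: nom -33.700 → Σnom=3.800; wc +0.268/-0.430 → slack +1.628/-1.378; half-tol=0.349, Σhalf²=0.514907
  +F: nom +10.800 → Σnom=14.600; wc +0.290/-0.290 → slack +1.918/-1.668; half-tol=0.290, Σhalf²=0.599007
Nominal = 14.600. Worst-case = [14.600 - 1.668, 14.600 + 1.918] = [12.932, 16.518]. RSS = √0.599007 = 0.774.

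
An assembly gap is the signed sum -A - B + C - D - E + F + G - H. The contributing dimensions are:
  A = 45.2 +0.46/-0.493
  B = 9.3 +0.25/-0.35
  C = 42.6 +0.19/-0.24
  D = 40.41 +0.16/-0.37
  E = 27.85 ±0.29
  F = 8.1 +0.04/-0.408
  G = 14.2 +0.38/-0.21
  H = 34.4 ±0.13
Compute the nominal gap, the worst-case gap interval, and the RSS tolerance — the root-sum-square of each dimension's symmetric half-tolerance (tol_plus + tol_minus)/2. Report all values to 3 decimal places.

Stack each dimension's contribution:
  -A: nom -45.200 → Σnom=-45.200; wc +0.493/-0.460 → slack +0.493/-0.460; half-tol=0.477, Σhalf²=0.227052
  -B: nom -9.300 → Σnom=-54.500; wc +0.350/-0.250 → slack +0.843/-0.710; half-tol=0.300, Σhalf²=0.317052
  +C: nom +42.600 → Σnom=-11.900; wc +0.190/-0.240 → slack +1.033/-0.950; half-tol=0.215, Σhalf²=0.363277
  -D: nom -40.410 → Σnom=-52.310; wc +0.370/-0.160 → slack +1.403/-1.110; half-tol=0.265, Σhalf²=0.433502
  -E: nom -27.850 → Σnom=-80.160; wc +0.290/-0.290 → slack +1.693/-1.400; half-tol=0.290, Σhalf²=0.517602
  +F: nom +8.100 → Σnom=-72.060; wc +0.040/-0.408 → slack +1.733/-1.808; half-tol=0.224, Σhalf²=0.567778
  +G: nom +14.200 → Σnom=-57.860; wc +0.380/-0.210 → slack +2.113/-2.018; half-tol=0.295, Σhalf²=0.654803
  -H: nom -34.400 → Σnom=-92.260; wc +0.130/-0.130 → slack +2.243/-2.148; half-tol=0.130, Σhalf²=0.671703
Nominal = -92.260. Worst-case = [-92.260 - 2.148, -92.260 + 2.243] = [-94.408, -90.017]. RSS = √0.671703 = 0.820.

nominal=-92.260 wc=[-94.408,-90.017] rss=0.820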